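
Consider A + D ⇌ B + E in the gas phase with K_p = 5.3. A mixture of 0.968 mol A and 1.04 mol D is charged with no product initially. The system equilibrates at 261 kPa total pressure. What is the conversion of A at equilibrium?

X = 0.722

Let X = conversion of A (basis 0.968 mol A); extent of reaction ξ = 0.968X.
Mole table: n_A = 0.968 − 0.968X; n_D = 1.04 − 0.968X; n_B = 0.968X; n_E = 0.968X.
n_T stays at 2.01 (no change in mole number).
y_i = n_i/n_T, p_i = y_i·P. K_p = p_B p_E / (p_A p_D).
Substituting and setting equal to 5.3 gives a polynomial in X; the root in (0,1) is X = 0.722.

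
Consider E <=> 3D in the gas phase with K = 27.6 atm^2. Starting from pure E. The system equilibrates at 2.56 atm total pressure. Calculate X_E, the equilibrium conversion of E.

X = 0.659

Let X = conversion of E (basis 1 mol E); extent of reaction ξ = X.
Mole table: n_E = 1 − X; n_D = 3X.
Summing: n_T = 1 + 2X.
y_i = n_i/n_T, p_i = y_i·P. K = p_D^3 / (p_E).
Setting this equal to 27.6 atm^2 and taking the physical root (0 < X < 1) gives X = 0.659.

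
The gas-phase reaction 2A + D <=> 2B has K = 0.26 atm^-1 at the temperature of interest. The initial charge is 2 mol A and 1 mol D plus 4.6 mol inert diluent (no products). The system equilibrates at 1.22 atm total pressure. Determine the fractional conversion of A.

Basis: 2 mol A initially; let X = conversion of A. Extent ξ = X.
Species balance: n_A = 2 − 2X; n_D = 1 − X; n_B = 2X; n_I = 4.6 (inert).
Total moles n_T = 7.6 − X.
With p_i = (n_i/n_T)P, K = p_B^2 / (p_A^2 p_D).
Setting this equal to 0.26 atm^-1 and taking the physical root (0 < X < 1) gives X = 0.159.

X = 0.159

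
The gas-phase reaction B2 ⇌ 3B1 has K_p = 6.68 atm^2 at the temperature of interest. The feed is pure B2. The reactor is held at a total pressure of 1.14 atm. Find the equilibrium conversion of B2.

Basis: 1 mol B2 initially; let X = conversion of B2. Extent ξ = X.
Mole table: n_B2 = 1 − X; n_B1 = 3X.
Summing: n_T = 1 + 2X.
With p_i = (n_i/n_T)P, K_p = p_B1^3 / (p_B2).
This yields a degree-3 equation in X; solving on (0,1), X = 0.693.

X = 0.693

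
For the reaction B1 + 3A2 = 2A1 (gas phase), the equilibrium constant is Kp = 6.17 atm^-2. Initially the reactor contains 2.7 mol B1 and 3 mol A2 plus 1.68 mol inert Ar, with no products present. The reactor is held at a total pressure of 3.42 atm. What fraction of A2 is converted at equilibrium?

Take 3 mol A2 as basis and let X be its fractional conversion, so ξ = X.
Moles: n_B1 = 2.7 − X; n_A2 = 3 − 3X; n_A1 = 2X; n_I = 1.68 (inert).
Total moles n_T = 7.38 − 2X.
Mole fractions y_i = n_i/n_T; Kp = p_A1^2 / (p_B1 p_A2^3) with p_i = y_i·P.
Equating to 6.17 atm^-2 and solving on 0 < X < 1: X = 0.731.

X = 0.731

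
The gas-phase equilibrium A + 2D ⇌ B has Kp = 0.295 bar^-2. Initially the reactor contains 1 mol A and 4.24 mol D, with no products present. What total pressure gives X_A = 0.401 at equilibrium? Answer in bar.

Basis: 1 mol A initially; let X = conversion of A. Extent ξ = X.
Moles: n_A = 1 − X; n_D = 4.24 − 2X; n_B = X.
Summing: n_T = 5.24 − 2X.
Kp = p_B / (p_A p_D^2) with p_i = (n_i/n_T)·P.
At X = 0.401: the mole-fraction product g(X) = Π y_i^ν_i = 1.116. Since Kp = g(X)·P^{-2}, P = (g/Kp)^(1/2) = (1.116/0.295)^(1/2) = 1.94 bar.

P = 1.94 bar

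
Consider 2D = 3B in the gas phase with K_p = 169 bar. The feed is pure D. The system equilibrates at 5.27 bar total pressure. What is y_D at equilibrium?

Basis: 1 mol D initially; let X = conversion of D. Extent ξ = 0.5X.
Species balance: n_D = 1 − X; n_B = 1.5X.
n_T = Σnᵢ = 1 + 0.5X.
With p_i = (n_i/n_T)P, K_p = p_B^3 / (p_D^2).
Setting this equal to 169 bar and taking the physical root (0 < X < 1) gives X = 0.803.
Then n_D = 0.197, n_T = 1.4, so y_D = 0.141.

y_D = 0.141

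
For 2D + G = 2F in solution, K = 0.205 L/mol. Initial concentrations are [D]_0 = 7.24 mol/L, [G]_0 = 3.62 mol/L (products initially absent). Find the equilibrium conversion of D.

Let X = conversion of D; extent ξ = 7.24X/2 mol/L.
Concentrations: [D] = 7.24 − 7.24X; [G] = 3.62 − 3.62X; [F] = 7.24X.
K = [F]^2 / ([D]^2 [G]).
Setting equal to 0.205 and solving for X on (0,1) gives X = 0.400.

X = 0.400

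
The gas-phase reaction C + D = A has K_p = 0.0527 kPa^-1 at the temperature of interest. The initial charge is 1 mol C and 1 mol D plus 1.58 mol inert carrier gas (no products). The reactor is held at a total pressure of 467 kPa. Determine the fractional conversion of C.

X = 0.712

Let X = conversion of C (basis 1 mol C); extent of reaction ξ = X.
Mole table: n_C = 1 − X; n_D = 1 − X; n_A = X; n_I = 1.58 (inert).
Total moles n_T = 3.58 − X.
With p_i = (n_i/n_T)P, K_p = p_A / (p_C p_D).
Substituting and setting equal to 0.0527 kPa^-1 gives a polynomial in X; the root in (0,1) is X = 0.712.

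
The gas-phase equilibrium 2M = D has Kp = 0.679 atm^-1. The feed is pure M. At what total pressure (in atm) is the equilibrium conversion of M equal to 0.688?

P = 3.41 atm

Take 1 mol M as basis and let X be its fractional conversion, so ξ = 0.5X.
Moles: n_M = 1 − X; n_D = 0.5X.
n_T = Σnᵢ = 1 − 0.5X.
Kp = p_D / (p_M^2) with p_i = (n_i/n_T)·P.
At X = 0.688: the mole-fraction product g(X) = Π y_i^ν_i = 2.318. Since Kp = g(X)·P^{-1}, P = (g/Kp)^(1/1) = (2.318/0.679)^(1/1) = 3.41 atm.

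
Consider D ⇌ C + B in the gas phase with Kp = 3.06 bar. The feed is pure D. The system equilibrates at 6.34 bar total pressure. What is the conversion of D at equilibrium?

Take 1 mol D as basis and let X be its fractional conversion, so ξ = X.
At extent ξ: n_D = 1 − X; n_C = X; n_B = X.
n_T = Σnᵢ = 1 + X.
With p_i = (n_i/n_T)P, Kp = p_C p_B / (p_D).
Equating to 3.06 bar and solving on 0 < X < 1: X = 0.571.

X = 0.571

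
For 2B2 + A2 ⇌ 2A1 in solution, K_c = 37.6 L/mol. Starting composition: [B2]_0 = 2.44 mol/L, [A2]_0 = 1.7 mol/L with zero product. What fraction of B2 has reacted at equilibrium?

Let X = conversion of B2; extent ξ = 2.44X/2 mol/L.
Concentrations: [B2] = 2.44 − 2.44X; [A2] = 1.7 − 1.22X; [A1] = 2.44X.
K_c = [A1]^2 / ([B2]^2 [A2]).
Equating to 37.6 L/mol: the physical root is X = 0.835.

X = 0.835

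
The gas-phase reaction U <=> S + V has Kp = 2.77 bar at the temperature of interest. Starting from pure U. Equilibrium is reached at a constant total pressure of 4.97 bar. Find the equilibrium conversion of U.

Take 1 mol U as basis and let X be its fractional conversion, so ξ = X.
Species balance: n_U = 1 − X; n_S = X; n_V = X.
Summing: n_T = 1 + X.
With p_i = (n_i/n_T)P, Kp = p_S p_V / (p_U).
Equating to 2.77 bar and solving on 0 < X < 1: X = 0.598.

X = 0.598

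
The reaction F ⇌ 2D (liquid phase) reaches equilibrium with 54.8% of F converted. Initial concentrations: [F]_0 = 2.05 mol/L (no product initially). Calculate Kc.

Kc = 5.45 mol/L

Let X = conversion of F.
Concentrations: [F] = 2.05 − 2.05X; [D] = 4.1X.
At X = 0.548: [F] = 0.927, [D] = 2.25.
Kc = [D]^2 / ([F]) = 5.45 mol/L.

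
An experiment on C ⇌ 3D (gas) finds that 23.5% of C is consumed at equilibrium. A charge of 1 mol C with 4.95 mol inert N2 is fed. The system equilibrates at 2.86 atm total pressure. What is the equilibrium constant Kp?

Kp = 0.0909 atm^2

Basis: 1 mol C initially; let X = conversion of C. Extent ξ = X.
Moles: n_C = 1 − X; n_D = 3X; n_I = 4.95 (inert).
Total moles n_T = 5.95 + 2X.
At X = 0.235: n_C = 0.765, n_D = 0.705, n_T = 6.42.
p_i = (n_i/n_T)·P. Kp = p_D^3 / (p_C) = 0.0909 atm^2.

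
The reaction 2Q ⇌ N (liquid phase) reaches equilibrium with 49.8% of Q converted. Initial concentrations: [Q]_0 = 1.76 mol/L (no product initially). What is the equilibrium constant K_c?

K_c = 0.561 L/mol

Let X = conversion of Q.
Concentrations: [Q] = 1.76 − 1.76X; [N] = 0.88X.
At X = 0.498: [Q] = 0.884, [N] = 0.438.
K_c = [N] / ([Q]^2) = 0.561 L/mol.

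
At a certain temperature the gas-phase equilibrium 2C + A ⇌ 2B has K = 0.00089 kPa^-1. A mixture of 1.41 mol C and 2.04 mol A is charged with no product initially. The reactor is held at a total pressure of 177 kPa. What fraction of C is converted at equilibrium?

Basis: 1.41 mol C initially; let X = conversion of C. Extent ξ = 0.705X.
At extent ξ: n_C = 1.41 − 1.41X; n_A = 2.04 − 0.705X; n_B = 1.41X.
Total moles n_T = 3.45 − 0.705X.
With p_i = (n_i/n_T)P, K = p_B^2 / (p_C^2 p_A).
This yields a degree-3 equation in X; solving on (0,1), X = 0.231.

X = 0.231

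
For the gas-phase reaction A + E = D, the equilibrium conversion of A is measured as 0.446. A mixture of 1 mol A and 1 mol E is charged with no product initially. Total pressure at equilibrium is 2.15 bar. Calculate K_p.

K_p = 1.05 bar^-1

Take 1 mol A as basis and let X be its fractional conversion, so ξ = X.
Moles: n_A = 1 − X; n_E = 1 − X; n_D = X.
Summing: n_T = 2 − X.
At X = 0.446: n_A = 0.554, n_E = 0.554, n_D = 0.446, n_T = 1.55.
p_i = (n_i/n_T)·P. K_p = p_D / (p_A p_E) = 1.05 bar^-1.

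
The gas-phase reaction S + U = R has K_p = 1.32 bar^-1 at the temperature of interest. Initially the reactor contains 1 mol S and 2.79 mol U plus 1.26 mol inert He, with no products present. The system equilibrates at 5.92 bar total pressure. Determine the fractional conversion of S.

X = 0.786

Take 1 mol S as basis and let X be its fractional conversion, so ξ = X.
At extent ξ: n_S = 1 − X; n_U = 2.79 − X; n_R = X; n_I = 1.26 (inert).
Total moles n_T = 5.05 − X.
Mole fractions y_i = n_i/n_T; K_p = p_R / (p_S p_U) with p_i = y_i·P.
Equating to 1.32 bar^-1 and solving on 0 < X < 1: X = 0.786.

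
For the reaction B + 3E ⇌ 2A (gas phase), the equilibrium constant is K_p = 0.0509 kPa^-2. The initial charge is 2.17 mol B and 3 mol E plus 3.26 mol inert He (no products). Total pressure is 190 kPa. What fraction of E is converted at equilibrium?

X = 0.872

Take 3 mol E as basis and let X be its fractional conversion, so ξ = X.
Moles: n_B = 2.17 − X; n_E = 3 − 3X; n_A = 2X; n_I = 3.26 (inert).
Summing: n_T = 8.43 − 2X.
Mole fractions y_i = n_i/n_T; K_p = p_A^2 / (p_B p_E^3) with p_i = y_i·P.
Equating to 0.0509 kPa^-2 and solving on 0 < X < 1: X = 0.872.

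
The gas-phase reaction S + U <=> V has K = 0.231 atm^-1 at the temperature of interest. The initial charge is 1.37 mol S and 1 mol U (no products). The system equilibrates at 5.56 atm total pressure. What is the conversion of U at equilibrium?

Take 1 mol U as basis and let X be its fractional conversion, so ξ = X.
Moles: n_S = 1.37 − X; n_U = 1 − X; n_V = X.
Total moles n_T = 2.37 − X.
Mole fractions y_i = n_i/n_T; K = p_V / (p_S p_U) with p_i = y_i·P.
Setting this equal to 0.231 atm^-1 and taking the physical root (0 < X < 1) gives X = 0.389.

X = 0.389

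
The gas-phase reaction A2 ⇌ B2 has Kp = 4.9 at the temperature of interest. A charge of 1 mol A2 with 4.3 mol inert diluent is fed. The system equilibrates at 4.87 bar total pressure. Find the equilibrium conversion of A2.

Take 1 mol A2 as basis and let X be its fractional conversion, so ξ = X.
At extent ξ: n_A2 = 1 − X; n_B2 = X; n_I = 4.3 (inert).
n_T stays at 5.3 (no change in mole number).
Mole fractions y_i = n_i/n_T; Kp = p_B2 / (p_A2) with p_i = y_i·P.
Setting this equal to 4.9 and taking the physical root (0 < X < 1) gives X = 0.831.

X = 0.831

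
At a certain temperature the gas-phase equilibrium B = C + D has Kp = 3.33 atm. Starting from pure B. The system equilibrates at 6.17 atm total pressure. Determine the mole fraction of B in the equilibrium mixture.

y_B = 0.256

Take 1 mol B as basis and let X be its fractional conversion, so ξ = X.
Mole table: n_B = 1 − X; n_C = X; n_D = X.
n_T = Σnᵢ = 1 + X.
With p_i = (n_i/n_T)P, Kp = p_C p_D / (p_B).
This yields a degree-2 equation in X; solving on (0,1), X = 0.592.
Then n_B = 0.408, n_T = 1.59, so y_B = 0.256.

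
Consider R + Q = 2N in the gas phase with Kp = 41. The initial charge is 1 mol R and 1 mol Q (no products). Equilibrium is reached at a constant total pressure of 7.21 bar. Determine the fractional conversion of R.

Take 1 mol R as basis and let X be its fractional conversion, so ξ = X.
At extent ξ: n_R = 1 − X; n_Q = 1 − X; n_N = 2X.
n_T stays at 2 (no change in mole number).
Mole fractions y_i = n_i/n_T; Kp = p_N^2 / (p_R p_Q) with p_i = y_i·P.
Substituting and setting equal to 41 gives a polynomial in X; the root in (0,1) is X = 0.762.

X = 0.762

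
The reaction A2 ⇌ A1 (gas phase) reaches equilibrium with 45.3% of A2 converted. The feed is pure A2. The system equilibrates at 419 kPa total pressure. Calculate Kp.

Basis: 1 mol A2 initially; let X = conversion of A2. Extent ξ = X.
Moles: n_A2 = 1 − X; n_A1 = X.
Since Δν = 0, n_T = 1 throughout.
At X = 0.453: n_A2 = 0.547, n_A1 = 0.453, n_T = 1.
p_i = (n_i/n_T)·P. Kp = p_A1 / (p_A2) = 0.828.

Kp = 0.828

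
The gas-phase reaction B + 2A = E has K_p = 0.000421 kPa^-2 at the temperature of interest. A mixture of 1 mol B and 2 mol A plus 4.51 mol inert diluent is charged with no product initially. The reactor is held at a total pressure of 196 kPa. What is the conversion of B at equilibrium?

X = 0.363

Let X = conversion of B (basis 1 mol B); extent of reaction ξ = X.
Mole table: n_B = 1 − X; n_A = 2 − 2X; n_E = X; n_I = 4.51 (inert).
Summing: n_T = 7.51 − 2X.
With p_i = (n_i/n_T)P, K_p = p_E / (p_B p_A^2).
Equating to 0.000421 kPa^-2 and solving on 0 < X < 1: X = 0.363.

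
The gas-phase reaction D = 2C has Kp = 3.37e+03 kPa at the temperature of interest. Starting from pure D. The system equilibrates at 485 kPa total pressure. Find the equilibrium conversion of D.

X = 0.797

Take 1 mol D as basis and let X be its fractional conversion, so ξ = X.
At extent ξ: n_D = 1 − X; n_C = 2X.
Summing: n_T = 1 + X.
Mole fractions y_i = n_i/n_T; Kp = p_C^2 / (p_D) with p_i = y_i·P.
Setting this equal to 3.37e+03 kPa and taking the physical root (0 < X < 1) gives X = 0.797.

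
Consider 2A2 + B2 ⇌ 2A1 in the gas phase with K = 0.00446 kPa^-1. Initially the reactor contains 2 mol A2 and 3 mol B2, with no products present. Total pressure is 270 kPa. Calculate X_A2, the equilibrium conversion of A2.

X = 0.451

Basis: 2 mol A2 initially; let X = conversion of A2. Extent ξ = X.
At extent ξ: n_A2 = 2 − 2X; n_B2 = 3 − X; n_A1 = 2X.
Summing: n_T = 5 − X.
Mole fractions y_i = n_i/n_T; K = p_A1^2 / (p_A2^2 p_B2) with p_i = y_i·P.
Equating to 0.00446 kPa^-1 and solving on 0 < X < 1: X = 0.451.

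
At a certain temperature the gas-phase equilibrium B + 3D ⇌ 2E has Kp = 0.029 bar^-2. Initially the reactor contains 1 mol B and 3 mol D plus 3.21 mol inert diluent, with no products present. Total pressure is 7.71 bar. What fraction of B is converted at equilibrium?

X = 0.272

Take 1 mol B as basis and let X be its fractional conversion, so ξ = X.
Mole table: n_B = 1 − X; n_D = 3 − 3X; n_E = 2X; n_I = 3.21 (inert).
n_T = Σnᵢ = 7.21 − 2X.
y_i = n_i/n_T, p_i = y_i·P. Kp = p_E^2 / (p_B p_D^3).
This yields a degree-4 equation in X; solving on (0,1), X = 0.272.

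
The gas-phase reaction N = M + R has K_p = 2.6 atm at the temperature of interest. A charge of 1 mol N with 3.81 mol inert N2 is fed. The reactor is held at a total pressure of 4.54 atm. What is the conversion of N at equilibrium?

Let X = conversion of N (basis 1 mol N); extent of reaction ξ = X.
At extent ξ: n_N = 1 − X; n_M = X; n_R = X; n_I = 3.81 (inert).
Summing: n_T = 4.81 + X.
Mole fractions y_i = n_i/n_T; K_p = p_M p_R / (p_N) with p_i = y_i·P.
This yields a degree-2 equation in X; solving on (0,1), X = 0.801.

X = 0.801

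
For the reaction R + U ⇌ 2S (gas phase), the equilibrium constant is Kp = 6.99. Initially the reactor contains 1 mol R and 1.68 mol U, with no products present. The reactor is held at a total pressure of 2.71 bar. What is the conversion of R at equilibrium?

Let X = conversion of R (basis 1 mol R); extent of reaction ξ = X.
At extent ξ: n_R = 1 − X; n_U = 1.68 − X; n_S = 2X.
Since Δν = 0, n_T = 2.68 throughout.
Mole fractions y_i = n_i/n_T; Kp = p_S^2 / (p_R p_U) with p_i = y_i·P.
Substituting and setting equal to 6.99 gives a polynomial in X; the root in (0,1) is X = 0.707.

X = 0.707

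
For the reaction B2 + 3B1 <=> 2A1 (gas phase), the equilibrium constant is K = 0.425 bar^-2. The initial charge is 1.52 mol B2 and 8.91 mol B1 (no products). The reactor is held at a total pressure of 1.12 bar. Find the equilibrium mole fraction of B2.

Basis: 1.52 mol B2 initially; let X = conversion of B2. Extent ξ = 1.52X.
At extent ξ: n_B2 = 1.52 − 1.52X; n_B1 = 8.91 − 4.56X; n_A1 = 3.04X.
Total moles n_T = 10.4 − 3.04X.
y_i = n_i/n_T, p_i = y_i·P. K = p_A1^2 / (p_B2 p_B1^3).
Equating to 0.425 bar^-2 and solving on 0 < X < 1: X = 0.441.
Then n_B2 = 0.849, n_T = 9.09, so y_B2 = 0.093.

y_B2 = 0.093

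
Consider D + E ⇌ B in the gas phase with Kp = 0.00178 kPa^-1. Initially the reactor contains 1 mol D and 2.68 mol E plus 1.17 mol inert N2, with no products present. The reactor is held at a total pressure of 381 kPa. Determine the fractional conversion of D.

Take 1 mol D as basis and let X be its fractional conversion, so ξ = X.
At extent ξ: n_D = 1 − X; n_E = 2.68 − X; n_B = X; n_I = 1.17 (inert).
Total moles n_T = 4.85 − X.
With p_i = (n_i/n_T)P, Kp = p_B / (p_D p_E).
Substituting and setting equal to 0.00178 kPa^-1 gives a polynomial in X; the root in (0,1) is X = 0.263.

X = 0.263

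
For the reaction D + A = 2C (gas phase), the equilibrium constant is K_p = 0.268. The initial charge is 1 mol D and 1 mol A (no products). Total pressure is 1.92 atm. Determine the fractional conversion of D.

Take 1 mol D as basis and let X be its fractional conversion, so ξ = X.
Moles: n_D = 1 − X; n_A = 1 − X; n_C = 2X.
Total moles n_T = 2 (Δν = 0, constant).
y_i = n_i/n_T, p_i = y_i·P. K_p = p_C^2 / (p_D p_A).
Equating to 0.268 and solving on 0 < X < 1: X = 0.206.

X = 0.206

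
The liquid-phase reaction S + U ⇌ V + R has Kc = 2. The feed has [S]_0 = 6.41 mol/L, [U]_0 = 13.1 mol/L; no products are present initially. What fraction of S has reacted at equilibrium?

Let X = conversion of S; extent ξ = 6.41·X mol/L.
Concentrations: [S] = 6.41 − 6.41X; [U] = 13.1 − 6.41X; [V] = 6.41X; [R] = 6.41X.
Kc = [V] [R] / ([S] [U]).
Equating to 2: the physical root is X = 0.768.

X = 0.768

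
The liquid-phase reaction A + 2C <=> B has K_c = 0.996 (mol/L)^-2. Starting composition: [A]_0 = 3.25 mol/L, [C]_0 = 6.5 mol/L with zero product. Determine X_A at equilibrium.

Let X = conversion of A; extent ξ = 3.25·X mol/L.
Concentrations: [A] = 3.25 − 3.25X; [C] = 6.5 − 6.5X; [B] = 3.25X.
K_c = [B] / ([A] [C]^2).
Setting equal to 0.996 and solving for X on (0,1) gives X = 0.740.

X = 0.740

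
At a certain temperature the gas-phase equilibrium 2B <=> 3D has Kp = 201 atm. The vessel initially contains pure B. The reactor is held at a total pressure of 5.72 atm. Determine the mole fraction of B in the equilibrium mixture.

Take 1 mol B as basis and let X be its fractional conversion, so ξ = 0.5X.
Species balance: n_B = 1 − X; n_D = 1.5X.
n_T = Σnᵢ = 1 + 0.5X.
Mole fractions y_i = n_i/n_T; Kp = p_D^3 / (p_B^2) with p_i = y_i·P.
Setting this equal to 201 atm and taking the physical root (0 < X < 1) gives X = 0.810.
Then n_B = 0.19, n_T = 1.4, so y_B = 0.136.

y_B = 0.136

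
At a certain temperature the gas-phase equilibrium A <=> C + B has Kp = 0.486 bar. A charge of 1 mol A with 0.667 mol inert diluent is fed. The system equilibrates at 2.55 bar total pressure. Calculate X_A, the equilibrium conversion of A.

X = 0.466

Basis: 1 mol A initially; let X = conversion of A. Extent ξ = X.
Moles: n_A = 1 − X; n_C = X; n_B = X; n_I = 0.667 (inert).
n_T = Σnᵢ = 1.67 + X.
With p_i = (n_i/n_T)P, Kp = p_C p_B / (p_A).
This yields a degree-2 equation in X; solving on (0,1), X = 0.466.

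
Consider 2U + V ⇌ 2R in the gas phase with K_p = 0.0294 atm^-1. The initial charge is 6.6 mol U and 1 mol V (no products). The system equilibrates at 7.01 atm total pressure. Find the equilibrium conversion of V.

X = 0.386

Let X = conversion of V (basis 1 mol V); extent of reaction ξ = X.
At extent ξ: n_U = 6.6 − 2X; n_V = 1 − X; n_R = 2X.
Total moles n_T = 7.6 − X.
Mole fractions y_i = n_i/n_T; K_p = p_R^2 / (p_U^2 p_V) with p_i = y_i·P.
Equating to 0.0294 atm^-1 and solving on 0 < X < 1: X = 0.386.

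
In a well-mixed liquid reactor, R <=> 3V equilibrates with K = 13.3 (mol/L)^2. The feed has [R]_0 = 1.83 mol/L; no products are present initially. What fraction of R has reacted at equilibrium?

X = 0.436

Let X = conversion of R; extent ξ = 1.83·X mol/L.
Concentrations: [R] = 1.83 − 1.83X; [V] = 5.49X.
K = [V]^3 / ([R]).
Solving K = 13.3 for X ∈ (0,1): X = 0.436.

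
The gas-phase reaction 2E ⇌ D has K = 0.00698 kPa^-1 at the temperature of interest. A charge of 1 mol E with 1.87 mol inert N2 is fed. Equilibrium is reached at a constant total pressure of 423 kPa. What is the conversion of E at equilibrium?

Take 1 mol E as basis and let X be its fractional conversion, so ξ = 0.5X.
Mole table: n_E = 1 − X; n_D = 0.5X; n_I = 1.87 (inert).
Total moles n_T = 2.87 − 0.5X.
With p_i = (n_i/n_T)P, K = p_D / (p_E^2).
Equating to 0.00698 kPa^-1 and solving on 0 < X < 1: X = 0.520.

X = 0.520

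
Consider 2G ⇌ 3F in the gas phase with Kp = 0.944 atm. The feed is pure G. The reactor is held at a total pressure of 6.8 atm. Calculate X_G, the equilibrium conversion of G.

Let X = conversion of G (basis 1 mol G); extent of reaction ξ = 0.5X.
Moles: n_G = 1 − X; n_F = 1.5X.
Total moles n_T = 1 + 0.5X.
y_i = n_i/n_T, p_i = y_i·P. Kp = p_F^3 / (p_G^2).
Setting this equal to 0.944 atm and taking the physical root (0 < X < 1) gives X = 0.288.

X = 0.288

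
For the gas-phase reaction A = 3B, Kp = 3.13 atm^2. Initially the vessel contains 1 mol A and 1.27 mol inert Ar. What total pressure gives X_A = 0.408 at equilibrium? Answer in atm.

Take 1 mol A as basis and let X be its fractional conversion, so ξ = X.
Moles: n_A = 1 − X; n_B = 3X; n_I = 1.27 (inert).
n_T = Σnᵢ = 2.27 + 2X.
Kp = p_B^3 / (p_A) with p_i = (n_i/n_T)·P.
At X = 0.408: the mole-fraction product g(X) = Π y_i^ν_i = 0.3253. Since Kp = g(X)·P^{2}, P = (Kp/g)^(1/2) = (3.13/0.3253)^(1/2) = 3.1 atm.

P = 3.1 atm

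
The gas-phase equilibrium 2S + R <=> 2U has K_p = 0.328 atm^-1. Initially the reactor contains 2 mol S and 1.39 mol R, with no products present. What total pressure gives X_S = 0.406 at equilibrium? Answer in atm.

Basis: 2 mol S initially; let X = conversion of S. Extent ξ = X.
Species balance: n_S = 2 − 2X; n_R = 1.39 − X; n_U = 2X.
Total moles n_T = 3.39 − X.
K_p = p_U^2 / (p_S^2 p_R) with p_i = (n_i/n_T)·P.
At X = 0.406: the mole-fraction product g(X) = Π y_i^ν_i = 1.417. Since K_p = g(X)·P^{-1}, P = (g/K_p)^(1/1) = (1.417/0.328)^(1/1) = 4.32 atm.

P = 4.32 atm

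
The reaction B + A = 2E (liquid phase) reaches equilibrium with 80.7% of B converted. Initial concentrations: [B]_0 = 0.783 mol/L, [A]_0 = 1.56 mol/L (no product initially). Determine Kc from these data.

Let X = conversion of B.
Concentrations: [B] = 0.783 − 0.783X; [A] = 1.56 − 0.783X; [E] = 1.57X.
At X = 0.807: [B] = 0.151, [A] = 0.928, [E] = 1.26.
Kc = [E]^2 / ([B] [A]) = 11.4.

Kc = 11.4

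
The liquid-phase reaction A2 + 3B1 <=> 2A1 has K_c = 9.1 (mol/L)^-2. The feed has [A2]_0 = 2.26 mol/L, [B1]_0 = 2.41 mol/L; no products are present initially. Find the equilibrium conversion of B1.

X = 0.800

Let X = conversion of B1; extent ξ = 2.41X/3 mol/L.
Concentrations: [A2] = 2.26 − 0.803X; [B1] = 2.41 − 2.41X; [A1] = 1.61X.
K_c = [A1]^2 / ([A2] [B1]^3).
Equating to 9.1 (mol/L)^-2: the physical root is X = 0.800.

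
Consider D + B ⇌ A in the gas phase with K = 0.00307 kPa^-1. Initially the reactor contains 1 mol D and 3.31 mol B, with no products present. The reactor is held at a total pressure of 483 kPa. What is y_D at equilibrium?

y_D = 0.126

Let X = conversion of D (basis 1 mol D); extent of reaction ξ = X.
Mole table: n_D = 1 − X; n_B = 3.31 − X; n_A = X.
Total moles n_T = 4.31 − X.
y_i = n_i/n_T, p_i = y_i·P. K = p_A / (p_D p_B).
Setting this equal to 0.00307 kPa^-1 and taking the physical root (0 < X < 1) gives X = 0.522.
Then n_D = 0.478, n_T = 3.79, so y_D = 0.126.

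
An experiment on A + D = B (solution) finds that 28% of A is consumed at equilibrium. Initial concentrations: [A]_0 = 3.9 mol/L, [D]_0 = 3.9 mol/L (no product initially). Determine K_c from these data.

Let X = conversion of A.
Concentrations: [A] = 3.9 − 3.9X; [D] = 3.9 − 3.9X; [B] = 3.9X.
At X = 0.28: [A] = 2.81, [D] = 2.81, [B] = 1.09.
K_c = [B] / ([A] [D]) = 0.138 L/mol.

K_c = 0.138 L/mol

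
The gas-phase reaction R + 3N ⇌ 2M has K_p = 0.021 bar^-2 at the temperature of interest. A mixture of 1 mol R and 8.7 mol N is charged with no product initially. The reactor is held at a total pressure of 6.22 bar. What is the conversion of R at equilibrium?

X = 0.604

Basis: 1 mol R initially; let X = conversion of R. Extent ξ = X.
Mole table: n_R = 1 − X; n_N = 8.7 − 3X; n_M = 2X.
n_T = Σnᵢ = 9.7 − 2X.
Mole fractions y_i = n_i/n_T; K_p = p_M^2 / (p_R p_N^3) with p_i = y_i·P.
Setting this equal to 0.021 bar^-2 and taking the physical root (0 < X < 1) gives X = 0.604.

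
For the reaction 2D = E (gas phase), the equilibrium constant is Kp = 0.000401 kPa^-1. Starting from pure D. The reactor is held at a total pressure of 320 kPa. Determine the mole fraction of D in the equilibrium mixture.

y_D = 0.897

Let X = conversion of D (basis 1 mol D); extent of reaction ξ = 0.5X.
At extent ξ: n_D = 1 − X; n_E = 0.5X.
Total moles n_T = 1 − 0.5X.
With p_i = (n_i/n_T)P, Kp = p_E / (p_D^2).
This yields a degree-2 equation in X; solving on (0,1), X = 0.187.
Then n_D = 0.813, n_T = 0.906, so y_D = 0.897.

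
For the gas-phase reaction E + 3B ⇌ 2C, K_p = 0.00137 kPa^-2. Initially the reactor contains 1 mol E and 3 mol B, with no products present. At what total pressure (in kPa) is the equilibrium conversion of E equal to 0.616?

Take 1 mol E as basis and let X be its fractional conversion, so ξ = X.
Species balance: n_E = 1 − X; n_B = 3 − 3X; n_C = 2X.
Total moles n_T = 4 − 2X.
K_p = p_C^2 / (p_E p_B^3) with p_i = (n_i/n_T)·P.
At X = 0.616: the mole-fraction product g(X) = Π y_i^ν_i = 19.81. Since K_p = g(X)·P^{-2}, P = (g/K_p)^(1/2) = (19.81/0.00137)^(1/2) = 120 kPa.

P = 120 kPa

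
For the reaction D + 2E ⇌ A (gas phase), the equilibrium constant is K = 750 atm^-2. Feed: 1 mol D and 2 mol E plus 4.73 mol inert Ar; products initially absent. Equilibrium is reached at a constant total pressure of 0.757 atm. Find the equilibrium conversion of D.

Let X = conversion of D (basis 1 mol D); extent of reaction ξ = X.
Mole table: n_D = 1 − X; n_E = 2 − 2X; n_A = X; n_I = 4.73 (inert).
Total moles n_T = 7.73 − 2X.
With p_i = (n_i/n_T)P, K = p_A / (p_D p_E^2).
Equating to 750 atm^-2 and solving on 0 < X < 1: X = 0.744.

X = 0.744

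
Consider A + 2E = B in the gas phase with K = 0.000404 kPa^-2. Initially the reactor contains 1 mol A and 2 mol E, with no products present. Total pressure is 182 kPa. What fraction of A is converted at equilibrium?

X = 0.675

Let X = conversion of A (basis 1 mol A); extent of reaction ξ = X.
At extent ξ: n_A = 1 − X; n_E = 2 − 2X; n_B = X.
Summing: n_T = 3 − 2X.
y_i = n_i/n_T, p_i = y_i·P. K = p_B / (p_A p_E^2).
This yields a degree-3 equation in X; solving on (0,1), X = 0.675.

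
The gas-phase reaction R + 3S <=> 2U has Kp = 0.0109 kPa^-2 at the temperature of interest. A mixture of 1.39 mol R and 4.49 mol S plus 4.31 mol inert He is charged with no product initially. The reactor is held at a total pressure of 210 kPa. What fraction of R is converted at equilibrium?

X = 0.775

Take 1.39 mol R as basis and let X be its fractional conversion, so ξ = 1.39X.
Moles: n_R = 1.39 − 1.39X; n_S = 4.49 − 4.17X; n_U = 2.78X; n_I = 4.31 (inert).
Total moles n_T = 10.2 − 2.78X.
Mole fractions y_i = n_i/n_T; Kp = p_U^2 / (p_R p_S^3) with p_i = y_i·P.
Setting this equal to 0.0109 kPa^-2 and taking the physical root (0 < X < 1) gives X = 0.775.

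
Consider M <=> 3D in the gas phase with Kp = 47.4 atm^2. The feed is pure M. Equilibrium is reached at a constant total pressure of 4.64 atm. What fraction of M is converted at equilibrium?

Basis: 1 mol M initially; let X = conversion of M. Extent ξ = X.
At extent ξ: n_M = 1 − X; n_D = 3X.
Summing: n_T = 1 + 2X.
With p_i = (n_i/n_T)P, Kp = p_D^3 / (p_M).
This yields a degree-3 equation in X; solving on (0,1), X = 0.545.

X = 0.545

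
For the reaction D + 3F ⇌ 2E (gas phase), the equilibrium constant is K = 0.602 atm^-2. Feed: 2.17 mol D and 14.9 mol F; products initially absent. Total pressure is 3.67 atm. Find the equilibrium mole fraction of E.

y_E = 0.271

Take 2.17 mol D as basis and let X be its fractional conversion, so ξ = 2.17X.
Moles: n_D = 2.17 − 2.17X; n_F = 14.9 − 6.51X; n_E = 4.34X.
Summing: n_T = 17.1 − 4.34X.
y_i = n_i/n_T, p_i = y_i·P. K = p_E^2 / (p_D p_F^3).
Equating to 0.602 atm^-2 and solving on 0 < X < 1: X = 0.839.
Then n_E = 3.64, n_T = 13.4, so y_E = 0.271.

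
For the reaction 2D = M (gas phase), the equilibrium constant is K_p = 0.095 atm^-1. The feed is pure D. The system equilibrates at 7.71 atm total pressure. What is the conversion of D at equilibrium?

Let X = conversion of D (basis 1 mol D); extent of reaction ξ = 0.5X.
Moles: n_D = 1 − X; n_M = 0.5X.
n_T = Σnᵢ = 1 − 0.5X.
Mole fractions y_i = n_i/n_T; K_p = p_M / (p_D^2) with p_i = y_i·P.
Substituting and setting equal to 0.095 atm^-1 gives a polynomial in X; the root in (0,1) is X = 0.496.

X = 0.496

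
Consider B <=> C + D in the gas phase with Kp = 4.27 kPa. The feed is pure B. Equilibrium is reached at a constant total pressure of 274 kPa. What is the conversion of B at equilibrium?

Basis: 1 mol B initially; let X = conversion of B. Extent ξ = X.
Mole table: n_B = 1 − X; n_C = X; n_D = X.
Summing: n_T = 1 + X.
With p_i = (n_i/n_T)P, Kp = p_C p_D / (p_B).
Substituting and setting equal to 4.27 kPa gives a polynomial in X; the root in (0,1) is X = 0.124.

X = 0.124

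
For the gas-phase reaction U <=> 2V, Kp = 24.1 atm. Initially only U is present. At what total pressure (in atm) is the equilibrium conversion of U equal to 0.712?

P = 5.86 atm

Basis: 1 mol U initially; let X = conversion of U. Extent ξ = X.
At extent ξ: n_U = 1 − X; n_V = 2X.
Summing: n_T = 1 + X.
Kp = p_V^2 / (p_U) with p_i = (n_i/n_T)·P.
At X = 0.712: the mole-fraction product g(X) = Π y_i^ν_i = 4.113. Since Kp = g(X)·P^{1}, P = (Kp/g)^(1/1) = (24.1/4.113)^(1/1) = 5.86 atm.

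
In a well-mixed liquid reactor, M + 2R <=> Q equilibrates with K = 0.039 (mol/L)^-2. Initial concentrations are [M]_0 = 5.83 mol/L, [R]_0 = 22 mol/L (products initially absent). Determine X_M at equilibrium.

Let X = conversion of M; extent ξ = 5.83·X mol/L.
Concentrations: [M] = 5.83 − 5.83X; [R] = 22 − 11.7X; [Q] = 5.83X.
K = [Q] / ([M] [R]^2).
Setting equal to 0.039 and solving for X on (0,1) gives X = 0.851.

X = 0.851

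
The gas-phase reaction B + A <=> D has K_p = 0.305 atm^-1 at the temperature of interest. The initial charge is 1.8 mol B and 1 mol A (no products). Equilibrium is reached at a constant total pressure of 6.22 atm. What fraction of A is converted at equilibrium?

Basis: 1 mol A initially; let X = conversion of A. Extent ξ = X.
Moles: n_B = 1.8 − X; n_A = 1 − X; n_D = X.
Total moles n_T = 2.8 − X.
With p_i = (n_i/n_T)P, K_p = p_D / (p_B p_A).
Equating to 0.305 atm^-1 and solving on 0 < X < 1: X = 0.516.

X = 0.516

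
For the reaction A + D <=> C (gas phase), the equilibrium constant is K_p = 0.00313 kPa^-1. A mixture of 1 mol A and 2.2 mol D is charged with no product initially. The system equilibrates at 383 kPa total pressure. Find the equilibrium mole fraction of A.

Basis: 1 mol A initially; let X = conversion of A. Extent ξ = X.
Species balance: n_A = 1 − X; n_D = 2.2 − X; n_C = X.
Summing: n_T = 3.2 − X.
With p_i = (n_i/n_T)P, K_p = p_C / (p_A p_D).
Equating to 0.00313 kPa^-1 and solving on 0 < X < 1: X = 0.434.
Then n_A = 0.566, n_T = 2.77, so y_A = 0.205.

y_A = 0.205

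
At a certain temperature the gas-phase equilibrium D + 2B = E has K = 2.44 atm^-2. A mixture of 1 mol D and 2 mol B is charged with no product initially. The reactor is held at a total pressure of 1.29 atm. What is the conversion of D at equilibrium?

X = 0.502

Take 1 mol D as basis and let X be its fractional conversion, so ξ = X.
Mole table: n_D = 1 − X; n_B = 2 − 2X; n_E = X.
n_T = Σnᵢ = 3 − 2X.
With p_i = (n_i/n_T)P, K = p_E / (p_D p_B^2).
Substituting and setting equal to 2.44 atm^-2 gives a polynomial in X; the root in (0,1) is X = 0.502.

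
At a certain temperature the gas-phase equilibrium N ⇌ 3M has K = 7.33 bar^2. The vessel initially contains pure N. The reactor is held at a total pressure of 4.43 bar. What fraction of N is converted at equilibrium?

X = 0.291

Let X = conversion of N (basis 1 mol N); extent of reaction ξ = X.
Moles: n_N = 1 − X; n_M = 3X.
Summing: n_T = 1 + 2X.
y_i = n_i/n_T, p_i = y_i·P. K = p_M^3 / (p_N).
Setting this equal to 7.33 bar^2 and taking the physical root (0 < X < 1) gives X = 0.291.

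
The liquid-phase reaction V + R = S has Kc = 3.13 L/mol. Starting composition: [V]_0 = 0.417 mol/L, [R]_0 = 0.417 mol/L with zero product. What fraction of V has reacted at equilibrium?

Let X = conversion of V; extent ξ = 0.417·X mol/L.
Concentrations: [V] = 0.417 − 0.417X; [R] = 0.417 − 0.417X; [S] = 0.417X.
Kc = [S] / ([V] [R]).
Equating to 3.13 L/mol: the physical root is X = 0.428.

X = 0.428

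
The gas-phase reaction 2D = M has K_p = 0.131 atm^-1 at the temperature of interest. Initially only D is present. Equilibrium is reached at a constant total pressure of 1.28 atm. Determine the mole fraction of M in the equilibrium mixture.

y_M = 0.128

Basis: 1 mol D initially; let X = conversion of D. Extent ξ = 0.5X.
At extent ξ: n_D = 1 − X; n_M = 0.5X.
n_T = Σnᵢ = 1 − 0.5X.
Mole fractions y_i = n_i/n_T; K_p = p_M / (p_D^2) with p_i = y_i·P.
Setting this equal to 0.131 atm^-1 and taking the physical root (0 < X < 1) gives X = 0.226.
Then n_M = 0.113, n_T = 0.887, so y_M = 0.128.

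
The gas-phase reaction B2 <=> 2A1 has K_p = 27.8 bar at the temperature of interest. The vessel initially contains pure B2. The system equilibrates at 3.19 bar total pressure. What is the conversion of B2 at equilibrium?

X = 0.828

Let X = conversion of B2 (basis 1 mol B2); extent of reaction ξ = X.
Species balance: n_B2 = 1 − X; n_A1 = 2X.
n_T = Σnᵢ = 1 + X.
Mole fractions y_i = n_i/n_T; K_p = p_A1^2 / (p_B2) with p_i = y_i·P.
Equating to 27.8 bar and solving on 0 < X < 1: X = 0.828.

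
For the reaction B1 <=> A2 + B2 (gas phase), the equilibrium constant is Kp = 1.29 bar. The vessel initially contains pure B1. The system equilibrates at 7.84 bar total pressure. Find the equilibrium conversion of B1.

X = 0.376

Let X = conversion of B1 (basis 1 mol B1); extent of reaction ξ = X.
Mole table: n_B1 = 1 − X; n_A2 = X; n_B2 = X.
Summing: n_T = 1 + X.
y_i = n_i/n_T, p_i = y_i·P. Kp = p_A2 p_B2 / (p_B1).
Setting this equal to 1.29 bar and taking the physical root (0 < X < 1) gives X = 0.376.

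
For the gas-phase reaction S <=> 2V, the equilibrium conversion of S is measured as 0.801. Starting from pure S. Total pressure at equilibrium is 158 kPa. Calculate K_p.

Take 1 mol S as basis and let X be its fractional conversion, so ξ = X.
Mole table: n_S = 1 − X; n_V = 2X.
Total moles n_T = 1 + X.
At X = 0.801: n_S = 0.199, n_V = 1.6, n_T = 1.8.
p_i = (n_i/n_T)·P. K_p = p_V^2 / (p_S) = 1.13e+03 kPa.

K_p = 1.13e+03 kPa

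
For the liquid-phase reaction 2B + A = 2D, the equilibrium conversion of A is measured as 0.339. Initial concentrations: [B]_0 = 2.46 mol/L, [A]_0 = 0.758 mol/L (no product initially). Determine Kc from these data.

Let X = conversion of A.
Concentrations: [B] = 2.46 − 1.52X; [A] = 0.758 − 0.758X; [D] = 1.52X.
At X = 0.339: [B] = 1.95, [A] = 0.501, [D] = 0.514.
Kc = [D]^2 / ([B]^2 [A]) = 0.139 L/mol.

Kc = 0.139 L/mol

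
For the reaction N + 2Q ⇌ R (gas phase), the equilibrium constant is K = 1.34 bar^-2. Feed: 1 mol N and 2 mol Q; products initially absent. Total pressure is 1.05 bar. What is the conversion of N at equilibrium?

X = 0.327

Let X = conversion of N (basis 1 mol N); extent of reaction ξ = X.
Species balance: n_N = 1 − X; n_Q = 2 − 2X; n_R = X.
Total moles n_T = 3 − 2X.
Mole fractions y_i = n_i/n_T; K = p_R / (p_N p_Q^2) with p_i = y_i·P.
Equating to 1.34 bar^-2 and solving on 0 < X < 1: X = 0.327.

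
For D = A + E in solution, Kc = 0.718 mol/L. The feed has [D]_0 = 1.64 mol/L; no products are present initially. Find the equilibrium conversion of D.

X = 0.478

Let X = conversion of D; extent ξ = 1.64·X mol/L.
Concentrations: [D] = 1.64 − 1.64X; [A] = 1.64X; [E] = 1.64X.
Kc = [A] [E] / ([D]).
Equating to 0.718 mol/L: the physical root is X = 0.478.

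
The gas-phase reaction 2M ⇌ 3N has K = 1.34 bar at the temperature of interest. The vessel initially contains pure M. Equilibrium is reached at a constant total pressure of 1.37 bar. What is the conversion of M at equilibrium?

X = 0.467

Take 1 mol M as basis and let X be its fractional conversion, so ξ = 0.5X.
At extent ξ: n_M = 1 − X; n_N = 1.5X.
Total moles n_T = 1 + 0.5X.
y_i = n_i/n_T, p_i = y_i·P. K = p_N^3 / (p_M^2).
This yields a degree-3 equation in X; solving on (0,1), X = 0.467.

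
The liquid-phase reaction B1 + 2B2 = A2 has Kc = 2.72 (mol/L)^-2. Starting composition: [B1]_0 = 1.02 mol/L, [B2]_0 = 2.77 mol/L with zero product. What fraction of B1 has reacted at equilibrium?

Let X = conversion of B1; extent ξ = 1.02·X mol/L.
Concentrations: [B1] = 1.02 − 1.02X; [B2] = 2.77 − 2.04X; [A2] = 1.02X.
Kc = [A2] / ([B1] [B2]^2).
Solving Kc = 2.72 for X ∈ (0,1): X = 0.787.

X = 0.787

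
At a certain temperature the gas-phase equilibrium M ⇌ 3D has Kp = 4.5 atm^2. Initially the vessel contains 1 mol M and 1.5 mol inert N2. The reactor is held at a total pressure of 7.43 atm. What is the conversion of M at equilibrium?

X = 0.273

Let X = conversion of M (basis 1 mol M); extent of reaction ξ = X.
Mole table: n_M = 1 − X; n_D = 3X; n_I = 1.5 (inert).
Summing: n_T = 2.5 + 2X.
With p_i = (n_i/n_T)P, Kp = p_D^3 / (p_M).
Substituting and setting equal to 4.5 atm^2 gives a polynomial in X; the root in (0,1) is X = 0.273.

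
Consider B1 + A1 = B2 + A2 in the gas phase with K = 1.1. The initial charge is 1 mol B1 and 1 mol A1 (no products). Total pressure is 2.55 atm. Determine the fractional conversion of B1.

Take 1 mol B1 as basis and let X be its fractional conversion, so ξ = X.
Mole table: n_B1 = 1 − X; n_A1 = 1 − X; n_B2 = X; n_A2 = X.
Total moles n_T = 2 (Δν = 0, constant).
y_i = n_i/n_T, p_i = y_i·P. K = p_B2 p_A2 / (p_B1 p_A1).
Equating to 1.1 and solving on 0 < X < 1: X = 0.512.

X = 0.512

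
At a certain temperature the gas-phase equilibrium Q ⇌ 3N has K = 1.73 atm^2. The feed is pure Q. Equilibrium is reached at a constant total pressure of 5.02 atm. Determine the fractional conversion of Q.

X = 0.154

Basis: 1 mol Q initially; let X = conversion of Q. Extent ξ = X.
At extent ξ: n_Q = 1 − X; n_N = 3X.
n_T = Σnᵢ = 1 + 2X.
y_i = n_i/n_T, p_i = y_i·P. K = p_N^3 / (p_Q).
Equating to 1.73 atm^2 and solving on 0 < X < 1: X = 0.154.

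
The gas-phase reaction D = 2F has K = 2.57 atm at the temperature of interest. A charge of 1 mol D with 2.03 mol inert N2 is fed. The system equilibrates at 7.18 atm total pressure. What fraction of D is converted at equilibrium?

X = 0.422

Take 1 mol D as basis and let X be its fractional conversion, so ξ = X.
At extent ξ: n_D = 1 − X; n_F = 2X; n_I = 2.03 (inert).
Summing: n_T = 3.03 + X.
y_i = n_i/n_T, p_i = y_i·P. K = p_F^2 / (p_D).
Equating to 2.57 atm and solving on 0 < X < 1: X = 0.422.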